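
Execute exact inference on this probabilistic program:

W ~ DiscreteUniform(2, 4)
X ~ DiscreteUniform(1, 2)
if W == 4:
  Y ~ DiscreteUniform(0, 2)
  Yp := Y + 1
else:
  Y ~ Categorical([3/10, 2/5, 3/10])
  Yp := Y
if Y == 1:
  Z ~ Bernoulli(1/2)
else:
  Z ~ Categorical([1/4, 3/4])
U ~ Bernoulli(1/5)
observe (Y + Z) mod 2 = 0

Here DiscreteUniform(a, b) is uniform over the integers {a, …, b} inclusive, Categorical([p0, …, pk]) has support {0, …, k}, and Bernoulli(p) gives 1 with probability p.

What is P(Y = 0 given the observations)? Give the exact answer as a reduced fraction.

P(Y = 0 | obs) = 7/31

Enumerate traces; 36 have nonzero weight after conditioning:
  (W=2, X=1, Y=0, Z=0, U=0) weight 1/100
  (W=2, X=1, Y=0, Z=0, U=1) weight 1/400
  (W=2, X=1, Y=1, Z=1, U=0) weight 2/75
  (W=2, X=1, Y=1, Z=1, U=1) weight 1/150
  (W=2, X=1, Y=2, Z=0, U=0) weight 1/100
  (W=2, X=1, Y=2, Z=0, U=1) weight 1/400
  (W=2, X=2, Y=0, Z=0, U=0) weight 1/100
  (W=2, X=2, Y=0, Z=0, U=1) weight 1/400
  … 28 more
Group by Y:
  weight(Y=0) = 7/90
  weight(Y=1) = 17/90
  weight(Y=2) = 7/90
Total weight = 7/90 + 17/90 + 7/90 = 31/90
P(Y=0 | obs) = 7/90 / 31/90 = 7/31
P(Y=1 | obs) = 17/90 / 31/90 = 17/31
P(Y=2 | obs) = 7/90 / 31/90 = 7/31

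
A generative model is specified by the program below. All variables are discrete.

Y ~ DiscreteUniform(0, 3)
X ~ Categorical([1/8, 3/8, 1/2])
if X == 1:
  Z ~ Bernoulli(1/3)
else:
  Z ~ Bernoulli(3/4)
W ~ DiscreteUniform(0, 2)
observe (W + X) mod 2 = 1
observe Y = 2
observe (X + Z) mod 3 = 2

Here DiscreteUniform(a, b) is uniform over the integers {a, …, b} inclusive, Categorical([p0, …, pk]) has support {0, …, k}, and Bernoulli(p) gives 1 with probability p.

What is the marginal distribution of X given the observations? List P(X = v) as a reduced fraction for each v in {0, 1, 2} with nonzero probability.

Enumerate traces; 3 have nonzero weight after conditioning:
  (Y=2, X=1, Z=1, W=0) weight 1/96
  (Y=2, X=1, Z=1, W=2) weight 1/96
  (Y=2, X=2, Z=0, W=1) weight 1/96
Group by X:
  weight(X=1) = 1/48
  weight(X=2) = 1/96
Total weight = 1/48 + 1/96 = 1/32
P(X=1 | obs) = 1/48 / 1/32 = 2/3
P(X=2 | obs) = 1/96 / 1/32 = 1/3

P(X=1) = 2/3, P(X=2) = 1/3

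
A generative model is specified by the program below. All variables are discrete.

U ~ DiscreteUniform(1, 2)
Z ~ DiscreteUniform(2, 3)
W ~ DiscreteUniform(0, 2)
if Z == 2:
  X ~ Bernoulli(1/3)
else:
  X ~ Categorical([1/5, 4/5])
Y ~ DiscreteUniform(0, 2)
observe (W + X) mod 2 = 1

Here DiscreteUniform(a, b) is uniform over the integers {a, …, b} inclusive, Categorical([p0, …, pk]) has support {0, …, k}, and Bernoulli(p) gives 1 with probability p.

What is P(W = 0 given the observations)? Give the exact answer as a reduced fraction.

Enumerate traces; 36 have nonzero weight after conditioning:
  (U=1, Z=2, W=0, X=1, Y=0) weight 1/108
  (U=1, Z=2, W=0, X=1, Y=1) weight 1/108
  (U=1, Z=2, W=0, X=1, Y=2) weight 1/108
  (U=1, Z=2, W=1, X=0, Y=0) weight 1/54
  (U=1, Z=2, W=1, X=0, Y=1) weight 1/54
  (U=1, Z=2, W=1, X=0, Y=2) weight 1/54
  (U=1, Z=2, W=2, X=1, Y=0) weight 1/108
  (U=1, Z=2, W=2, X=1, Y=1) weight 1/108
  … 28 more
Group by W:
  weight(W=0) = 17/90
  weight(W=1) = 13/90
  weight(W=2) = 17/90
Total weight = 17/90 + 13/90 + 17/90 = 47/90
P(W=0 | obs) = 17/90 / 47/90 = 17/47
P(W=1 | obs) = 13/90 / 47/90 = 13/47
P(W=2 | obs) = 17/90 / 47/90 = 17/47

P(W = 0 | obs) = 17/47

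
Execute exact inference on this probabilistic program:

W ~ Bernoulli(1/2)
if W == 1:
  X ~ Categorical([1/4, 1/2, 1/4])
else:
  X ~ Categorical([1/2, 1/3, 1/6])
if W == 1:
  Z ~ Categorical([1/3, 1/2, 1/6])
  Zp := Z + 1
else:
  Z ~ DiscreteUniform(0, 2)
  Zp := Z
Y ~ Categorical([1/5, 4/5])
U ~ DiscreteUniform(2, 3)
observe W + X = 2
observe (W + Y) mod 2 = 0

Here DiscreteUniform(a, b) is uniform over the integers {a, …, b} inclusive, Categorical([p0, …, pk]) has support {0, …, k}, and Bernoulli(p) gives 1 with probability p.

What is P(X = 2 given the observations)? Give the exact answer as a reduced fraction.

P(X = 2 | obs) = 1/13

Enumerate traces; 12 have nonzero weight after conditioning:
  (W=0, X=2, Z=0, Y=0, U=2) weight 1/360
  (W=0, X=2, Z=0, Y=0, U=3) weight 1/360
  (W=0, X=2, Z=1, Y=0, U=2) weight 1/360
  (W=0, X=2, Z=1, Y=0, U=3) weight 1/360
  (W=0, X=2, Z=2, Y=0, U=2) weight 1/360
  (W=0, X=2, Z=2, Y=0, U=3) weight 1/360
  (W=1, X=1, Z=0, Y=1, U=2) weight 1/30
  (W=1, X=1, Z=0, Y=1, U=3) weight 1/30
  … 4 more
Group by X:
  weight(X=1) = 1/5
  weight(X=2) = 1/60
Total weight = 1/5 + 1/60 = 13/60
P(X=1 | obs) = 1/5 / 13/60 = 12/13
P(X=2 | obs) = 1/60 / 13/60 = 1/13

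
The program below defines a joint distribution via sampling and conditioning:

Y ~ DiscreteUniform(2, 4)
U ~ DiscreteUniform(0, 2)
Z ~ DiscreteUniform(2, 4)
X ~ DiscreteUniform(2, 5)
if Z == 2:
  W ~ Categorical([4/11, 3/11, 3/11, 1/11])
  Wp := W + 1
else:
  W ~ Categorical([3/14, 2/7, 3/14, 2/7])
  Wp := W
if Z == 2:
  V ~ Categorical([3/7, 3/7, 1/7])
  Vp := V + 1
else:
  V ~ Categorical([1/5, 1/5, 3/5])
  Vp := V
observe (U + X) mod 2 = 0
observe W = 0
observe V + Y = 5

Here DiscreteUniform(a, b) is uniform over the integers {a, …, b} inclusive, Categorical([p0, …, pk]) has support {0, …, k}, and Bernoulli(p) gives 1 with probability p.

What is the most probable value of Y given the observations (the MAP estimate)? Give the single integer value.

argmax_v P(Y = v | obs) = 3

Enumerate traces; 36 have nonzero weight after conditioning:
  (Y=3, U=0, Z=2, X=2, W=0, V=2) weight 1/2079
  (Y=3, U=0, Z=2, X=4, W=0, V=2) weight 1/2079
  (Y=3, U=0, Z=3, X=2, W=0, V=2) weight 1/840
  (Y=3, U=0, Z=3, X=4, W=0, V=2) weight 1/840
  (Y=3, U=0, Z=4, X=2, W=0, V=2) weight 1/840
  (Y=3, U=0, Z=4, X=4, W=0, V=2) weight 1/840
  (Y=3, U=1, Z=2, X=3, W=0, V=2) weight 1/2079
  (Y=3, U=1, Z=2, X=5, W=0, V=2) weight 1/2079
  (Y=4, U=0, Z=2, X=2, W=0, V=1) weight 1/693
  … 27 more
Group by Y:
  weight(Y=3) = 17/990
  weight(Y=4) = 31/2310
Total weight = 17/990 + 31/2310 = 106/3465
P(Y=3 | obs) = 17/990 / 106/3465 = 119/212
P(Y=4 | obs) = 31/2310 / 106/3465 = 93/212
argmax = 3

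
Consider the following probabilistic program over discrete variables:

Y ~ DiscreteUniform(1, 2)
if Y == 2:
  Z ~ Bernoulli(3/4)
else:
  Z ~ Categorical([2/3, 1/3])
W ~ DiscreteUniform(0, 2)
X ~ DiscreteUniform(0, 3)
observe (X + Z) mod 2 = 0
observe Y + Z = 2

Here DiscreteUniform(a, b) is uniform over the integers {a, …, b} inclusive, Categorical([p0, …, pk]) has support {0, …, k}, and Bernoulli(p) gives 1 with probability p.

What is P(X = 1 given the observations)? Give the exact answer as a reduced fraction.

Enumerate traces; 12 have nonzero weight after conditioning:
  (Y=1, Z=1, W=0, X=1) weight 1/72
  (Y=1, Z=1, W=0, X=3) weight 1/72
  (Y=1, Z=1, W=1, X=1) weight 1/72
  (Y=1, Z=1, W=1, X=3) weight 1/72
  (Y=1, Z=1, W=2, X=1) weight 1/72
  (Y=1, Z=1, W=2, X=3) weight 1/72
  (Y=2, Z=0, W=0, X=0) weight 1/96
  (Y=2, Z=0, W=0, X=2) weight 1/96
  … 4 more
Group by X:
  weight(X=0) = 1/32
  weight(X=1) = 1/24
  weight(X=2) = 1/32
  weight(X=3) = 1/24
Total weight = 1/32 + 1/24 + 1/32 + 1/24 = 7/48
P(X=0 | obs) = 1/32 / 7/48 = 3/14
P(X=1 | obs) = 1/24 / 7/48 = 2/7
P(X=2 | obs) = 1/32 / 7/48 = 3/14
P(X=3 | obs) = 1/24 / 7/48 = 2/7

P(X = 1 | obs) = 2/7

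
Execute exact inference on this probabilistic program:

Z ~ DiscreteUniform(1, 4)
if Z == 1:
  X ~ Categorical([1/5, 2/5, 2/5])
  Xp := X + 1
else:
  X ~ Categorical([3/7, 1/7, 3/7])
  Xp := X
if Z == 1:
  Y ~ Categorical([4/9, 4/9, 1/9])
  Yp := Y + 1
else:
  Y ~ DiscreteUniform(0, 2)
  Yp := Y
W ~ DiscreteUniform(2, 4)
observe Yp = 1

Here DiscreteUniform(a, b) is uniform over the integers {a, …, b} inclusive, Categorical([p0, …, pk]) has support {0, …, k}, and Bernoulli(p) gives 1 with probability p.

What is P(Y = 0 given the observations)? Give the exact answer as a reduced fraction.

P(Y = 0 | obs) = 4/13

Enumerate traces; 36 have nonzero weight after conditioning:
  (Z=1, X=0, Y=0, W=2) weight 1/135
  (Z=1, X=0, Y=0, W=3) weight 1/135
  (Z=1, X=0, Y=0, W=4) weight 1/135
  (Z=1, X=1, Y=0, W=2) weight 2/135
  (Z=1, X=1, Y=0, W=3) weight 2/135
  (Z=1, X=1, Y=0, W=4) weight 2/135
  (Z=1, X=2, Y=0, W=2) weight 2/135
  (Z=1, X=2, Y=0, W=3) weight 2/135
  (Z=2, X=0, Y=1, W=2) weight 1/84
  … 27 more
Group by Y:
  weight(Y=0) = 1/9
  weight(Y=1) = 1/4
Total weight = 1/9 + 1/4 = 13/36
P(Y=0 | obs) = 1/9 / 13/36 = 4/13
P(Y=1 | obs) = 1/4 / 13/36 = 9/13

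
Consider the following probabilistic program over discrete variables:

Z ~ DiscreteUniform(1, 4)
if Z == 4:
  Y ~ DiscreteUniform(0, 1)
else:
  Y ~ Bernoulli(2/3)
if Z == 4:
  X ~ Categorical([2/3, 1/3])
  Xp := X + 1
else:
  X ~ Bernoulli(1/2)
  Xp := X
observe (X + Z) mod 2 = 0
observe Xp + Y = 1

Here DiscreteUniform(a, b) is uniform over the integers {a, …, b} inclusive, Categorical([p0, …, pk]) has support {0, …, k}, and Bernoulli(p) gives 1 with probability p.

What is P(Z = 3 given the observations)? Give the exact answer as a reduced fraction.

P(Z = 3 | obs) = 1/6

Enumerate traces; 4 have nonzero weight after conditioning:
  (Z=1, Y=0, X=1) weight 1/24
  (Z=2, Y=1, X=0) weight 1/12
  (Z=3, Y=0, X=1) weight 1/24
  (Z=4, Y=0, X=0) weight 1/12
Group by Z:
  weight(Z=1) = 1/24
  weight(Z=2) = 1/12
  weight(Z=3) = 1/24
  weight(Z=4) = 1/12
Total weight = 1/24 + 1/12 + 1/24 + 1/12 = 1/4
P(Z=1 | obs) = 1/24 / 1/4 = 1/6
P(Z=2 | obs) = 1/12 / 1/4 = 1/3
P(Z=3 | obs) = 1/24 / 1/4 = 1/6
P(Z=4 | obs) = 1/12 / 1/4 = 1/3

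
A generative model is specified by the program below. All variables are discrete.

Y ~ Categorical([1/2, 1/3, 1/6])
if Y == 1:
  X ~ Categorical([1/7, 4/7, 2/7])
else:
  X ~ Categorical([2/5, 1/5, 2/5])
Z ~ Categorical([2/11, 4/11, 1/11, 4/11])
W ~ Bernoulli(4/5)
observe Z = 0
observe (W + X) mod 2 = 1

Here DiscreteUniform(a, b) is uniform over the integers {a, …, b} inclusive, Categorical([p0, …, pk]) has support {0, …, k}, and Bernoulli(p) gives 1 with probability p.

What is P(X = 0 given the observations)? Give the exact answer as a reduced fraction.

Enumerate traces; 9 have nonzero weight after conditioning:
  (Y=0, X=0, Z=0, W=1) weight 8/275
  (Y=0, X=1, Z=0, W=0) weight 1/275
  (Y=0, X=2, Z=0, W=1) weight 8/275
  (Y=1, X=0, Z=0, W=1) weight 8/1155
  (Y=1, X=1, Z=0, W=0) weight 8/1155
  (Y=1, X=2, Z=0, W=1) weight 16/1155
  (Y=2, X=0, Z=0, W=1) weight 8/825
  (Y=2, X=1, Z=0, W=0) weight 1/825
  … 1 more
Group by X:
  weight(X=0) = 8/175
  weight(X=1) = 68/5775
  weight(X=2) = 304/5775
Total weight = 8/175 + 68/5775 + 304/5775 = 212/1925
P(X=0 | obs) = 8/175 / 212/1925 = 22/53
P(X=1 | obs) = 68/5775 / 212/1925 = 17/159
P(X=2 | obs) = 304/5775 / 212/1925 = 76/159

P(X = 0 | obs) = 22/53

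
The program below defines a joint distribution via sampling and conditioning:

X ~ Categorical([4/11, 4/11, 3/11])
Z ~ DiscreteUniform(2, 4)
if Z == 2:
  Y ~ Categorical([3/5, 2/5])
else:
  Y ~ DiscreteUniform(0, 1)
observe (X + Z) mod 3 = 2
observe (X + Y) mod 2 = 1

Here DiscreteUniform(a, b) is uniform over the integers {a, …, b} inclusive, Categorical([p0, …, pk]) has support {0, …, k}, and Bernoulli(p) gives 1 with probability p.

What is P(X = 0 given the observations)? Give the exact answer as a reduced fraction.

P(X = 0 | obs) = 16/51

Enumerate traces; 3 have nonzero weight after conditioning:
  (X=0, Z=2, Y=1) weight 8/165
  (X=1, Z=4, Y=0) weight 2/33
  (X=2, Z=3, Y=1) weight 1/22
Group by X:
  weight(X=0) = 8/165
  weight(X=1) = 2/33
  weight(X=2) = 1/22
Total weight = 8/165 + 2/33 + 1/22 = 17/110
P(X=0 | obs) = 8/165 / 17/110 = 16/51
P(X=1 | obs) = 2/33 / 17/110 = 20/51
P(X=2 | obs) = 1/22 / 17/110 = 5/17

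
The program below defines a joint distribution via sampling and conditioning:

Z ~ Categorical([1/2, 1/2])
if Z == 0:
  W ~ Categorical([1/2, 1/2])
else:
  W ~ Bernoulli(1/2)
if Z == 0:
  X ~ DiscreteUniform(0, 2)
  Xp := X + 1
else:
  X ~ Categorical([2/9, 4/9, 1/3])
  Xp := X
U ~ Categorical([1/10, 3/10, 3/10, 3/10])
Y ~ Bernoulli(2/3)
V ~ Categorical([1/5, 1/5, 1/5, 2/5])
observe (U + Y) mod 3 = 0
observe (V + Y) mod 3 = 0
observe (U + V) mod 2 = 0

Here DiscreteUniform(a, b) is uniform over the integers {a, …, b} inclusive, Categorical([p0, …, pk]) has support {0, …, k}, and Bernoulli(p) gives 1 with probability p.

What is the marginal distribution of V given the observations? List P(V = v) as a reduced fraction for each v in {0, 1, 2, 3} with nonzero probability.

Enumerate traces; 36 have nonzero weight after conditioning:
  (Z=0, W=0, X=0, U=0, Y=0, V=0) weight 1/1800
  (Z=0, W=0, X=0, U=2, Y=1, V=2) weight 1/300
  (Z=0, W=0, X=0, U=3, Y=0, V=3) weight 1/300
  (Z=0, W=0, X=1, U=0, Y=0, V=0) weight 1/1800
  (Z=0, W=0, X=1, U=2, Y=1, V=2) weight 1/300
  (Z=0, W=0, X=1, U=3, Y=0, V=3) weight 1/300
  (Z=0, W=0, X=2, U=0, Y=0, V=0) weight 1/1800
  (Z=0, W=0, X=2, U=2, Y=1, V=2) weight 1/300
  … 28 more
Group by V:
  weight(V=0) = 1/150
  weight(V=2) = 1/25
  weight(V=3) = 1/25
Total weight = 1/150 + 1/25 + 1/25 = 13/150
P(V=0 | obs) = 1/150 / 13/150 = 1/13
P(V=2 | obs) = 1/25 / 13/150 = 6/13
P(V=3 | obs) = 1/25 / 13/150 = 6/13

P(V=0) = 1/13, P(V=2) = 6/13, P(V=3) = 6/13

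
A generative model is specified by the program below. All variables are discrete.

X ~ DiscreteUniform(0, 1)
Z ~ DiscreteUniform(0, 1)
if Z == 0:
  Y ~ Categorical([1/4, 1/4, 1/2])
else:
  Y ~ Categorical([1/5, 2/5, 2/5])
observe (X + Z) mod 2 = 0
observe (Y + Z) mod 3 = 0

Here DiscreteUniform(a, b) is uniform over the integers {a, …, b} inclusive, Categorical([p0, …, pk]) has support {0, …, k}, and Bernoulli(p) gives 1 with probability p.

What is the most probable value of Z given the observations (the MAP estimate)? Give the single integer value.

argmax_v P(Z = v | obs) = 1

Enumerate traces; 2 have nonzero weight after conditioning:
  (X=0, Z=0, Y=0) weight 1/16
  (X=1, Z=1, Y=2) weight 1/10
Group by Z:
  weight(Z=0) = 1/16
  weight(Z=1) = 1/10
Total weight = 1/16 + 1/10 = 13/80
P(Z=0 | obs) = 1/16 / 13/80 = 5/13
P(Z=1 | obs) = 1/10 / 13/80 = 8/13
argmax = 1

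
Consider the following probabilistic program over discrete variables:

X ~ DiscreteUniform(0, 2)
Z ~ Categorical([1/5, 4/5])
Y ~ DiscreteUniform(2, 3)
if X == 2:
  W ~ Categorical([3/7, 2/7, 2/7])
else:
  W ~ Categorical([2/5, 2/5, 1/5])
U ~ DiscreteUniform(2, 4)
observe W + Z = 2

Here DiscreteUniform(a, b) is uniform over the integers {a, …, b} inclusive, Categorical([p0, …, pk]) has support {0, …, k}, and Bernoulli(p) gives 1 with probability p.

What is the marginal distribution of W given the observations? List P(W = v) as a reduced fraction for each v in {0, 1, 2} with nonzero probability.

P(W=1) = 19/22, P(W=2) = 3/22

Enumerate traces; 36 have nonzero weight after conditioning:
  (X=0, Z=0, Y=2, W=2, U=2) weight 1/450
  (X=0, Z=0, Y=2, W=2, U=3) weight 1/450
  (X=0, Z=0, Y=2, W=2, U=4) weight 1/450
  (X=0, Z=0, Y=3, W=2, U=2) weight 1/450
  (X=0, Z=0, Y=3, W=2, U=3) weight 1/450
  (X=0, Z=0, Y=3, W=2, U=4) weight 1/450
  (X=0, Z=1, Y=2, W=1, U=2) weight 4/225
  (X=0, Z=1, Y=2, W=1, U=3) weight 4/225
  … 28 more
Group by W:
  weight(W=1) = 152/525
  weight(W=2) = 8/175
Total weight = 152/525 + 8/175 = 176/525
P(W=1 | obs) = 152/525 / 176/525 = 19/22
P(W=2 | obs) = 8/175 / 176/525 = 3/22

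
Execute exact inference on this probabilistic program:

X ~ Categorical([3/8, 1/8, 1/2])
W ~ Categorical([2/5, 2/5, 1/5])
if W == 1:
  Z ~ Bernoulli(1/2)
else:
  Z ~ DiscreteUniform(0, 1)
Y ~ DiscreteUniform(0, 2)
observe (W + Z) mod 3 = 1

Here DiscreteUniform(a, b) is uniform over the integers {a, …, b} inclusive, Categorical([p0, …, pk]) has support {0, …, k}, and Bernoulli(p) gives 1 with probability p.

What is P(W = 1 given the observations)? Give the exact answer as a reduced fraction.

Enumerate traces; 18 have nonzero weight after conditioning:
  (X=0, W=0, Z=1, Y=0) weight 1/40
  (X=0, W=0, Z=1, Y=1) weight 1/40
  (X=0, W=0, Z=1, Y=2) weight 1/40
  (X=0, W=1, Z=0, Y=0) weight 1/40
  (X=0, W=1, Z=0, Y=1) weight 1/40
  (X=0, W=1, Z=0, Y=2) weight 1/40
  (X=1, W=0, Z=1, Y=0) weight 1/120
  (X=1, W=0, Z=1, Y=1) weight 1/120
  … 10 more
Group by W:
  weight(W=0) = 1/5
  weight(W=1) = 1/5
Total weight = 1/5 + 1/5 = 2/5
P(W=0 | obs) = 1/5 / 2/5 = 1/2
P(W=1 | obs) = 1/5 / 2/5 = 1/2

P(W = 1 | obs) = 1/2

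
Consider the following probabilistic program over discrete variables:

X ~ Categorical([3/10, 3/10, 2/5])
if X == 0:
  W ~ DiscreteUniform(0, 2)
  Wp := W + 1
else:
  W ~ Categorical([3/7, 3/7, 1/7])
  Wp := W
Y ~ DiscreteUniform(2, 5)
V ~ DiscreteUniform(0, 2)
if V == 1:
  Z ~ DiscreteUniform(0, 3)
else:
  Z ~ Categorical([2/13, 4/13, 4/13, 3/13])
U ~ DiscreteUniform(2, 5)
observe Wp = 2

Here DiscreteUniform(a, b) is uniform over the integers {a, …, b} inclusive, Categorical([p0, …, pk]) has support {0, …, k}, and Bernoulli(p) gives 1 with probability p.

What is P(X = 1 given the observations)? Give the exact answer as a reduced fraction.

P(X = 1 | obs) = 3/14

Enumerate traces; 576 have nonzero weight after conditioning:
  (X=0, W=1, Y=2, V=0, Z=0, U=2) weight 1/3120
  (X=0, W=1, Y=2, V=0, Z=0, U=3) weight 1/3120
  (X=0, W=1, Y=2, V=0, Z=0, U=4) weight 1/3120
  (X=0, W=1, Y=2, V=0, Z=0, U=5) weight 1/3120
  (X=0, W=1, Y=2, V=0, Z=1, U=2) weight 1/1560
  (X=0, W=1, Y=2, V=0, Z=1, U=3) weight 1/1560
  (X=0, W=1, Y=2, V=0, Z=1, U=4) weight 1/1560
  (X=0, W=1, Y=2, V=0, Z=1, U=5) weight 1/1560
  (X=1, W=2, Y=2, V=0, Z=0, U=2) weight 1/7280
  (X=2, W=2, Y=2, V=0, Z=0, U=2) weight 1/5460
  … 566 more
Group by X:
  weight(X=0) = 1/10
  weight(X=1) = 3/70
  weight(X=2) = 2/35
Total weight = 1/10 + 3/70 + 2/35 = 1/5
P(X=0 | obs) = 1/10 / 1/5 = 1/2
P(X=1 | obs) = 3/70 / 1/5 = 3/14
P(X=2 | obs) = 2/35 / 1/5 = 2/7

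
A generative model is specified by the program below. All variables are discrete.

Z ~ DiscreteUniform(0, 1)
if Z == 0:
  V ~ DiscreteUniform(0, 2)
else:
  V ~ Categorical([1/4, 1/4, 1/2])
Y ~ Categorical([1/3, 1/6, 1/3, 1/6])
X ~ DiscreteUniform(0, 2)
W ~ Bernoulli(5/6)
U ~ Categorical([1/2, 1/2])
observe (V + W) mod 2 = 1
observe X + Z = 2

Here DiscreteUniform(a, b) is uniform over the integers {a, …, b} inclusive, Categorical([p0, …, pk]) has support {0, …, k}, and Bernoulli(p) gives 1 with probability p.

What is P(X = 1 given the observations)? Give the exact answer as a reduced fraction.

P(X = 1 | obs) = 12/23

Enumerate traces; 48 have nonzero weight after conditioning:
  (Z=0, V=0, Y=0, X=2, W=1, U=0) weight 5/648
  (Z=0, V=0, Y=0, X=2, W=1, U=1) weight 5/648
  (Z=0, V=0, Y=1, X=2, W=1, U=0) weight 5/1296
  (Z=0, V=0, Y=1, X=2, W=1, U=1) weight 5/1296
  (Z=0, V=0, Y=2, X=2, W=1, U=0) weight 5/648
  (Z=0, V=0, Y=2, X=2, W=1, U=1) weight 5/648
  (Z=0, V=0, Y=3, X=2, W=1, U=0) weight 5/1296
  (Z=0, V=0, Y=3, X=2, W=1, U=1) weight 5/1296
  (Z=1, V=0, Y=0, X=1, W=1, U=0) weight 5/864
  … 39 more
Group by X:
  weight(X=1) = 1/9
  weight(X=2) = 11/108
Total weight = 1/9 + 11/108 = 23/108
P(X=1 | obs) = 1/9 / 23/108 = 12/23
P(X=2 | obs) = 11/108 / 23/108 = 11/23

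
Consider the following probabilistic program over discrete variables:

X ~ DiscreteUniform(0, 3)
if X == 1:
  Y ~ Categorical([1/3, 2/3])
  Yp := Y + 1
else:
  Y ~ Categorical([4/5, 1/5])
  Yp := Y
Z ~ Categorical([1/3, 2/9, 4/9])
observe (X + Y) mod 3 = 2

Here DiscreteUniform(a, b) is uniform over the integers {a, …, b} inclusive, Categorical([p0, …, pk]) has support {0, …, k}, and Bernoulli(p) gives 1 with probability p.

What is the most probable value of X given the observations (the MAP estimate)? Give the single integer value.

argmax_v P(X = v | obs) = 2

Enumerate traces; 6 have nonzero weight after conditioning:
  (X=1, Y=1, Z=0) weight 1/18
  (X=1, Y=1, Z=1) weight 1/27
  (X=1, Y=1, Z=2) weight 2/27
  (X=2, Y=0, Z=0) weight 1/15
  (X=2, Y=0, Z=1) weight 2/45
  (X=2, Y=0, Z=2) weight 4/45
Group by X:
  weight(X=1) = 1/6
  weight(X=2) = 1/5
Total weight = 1/6 + 1/5 = 11/30
P(X=1 | obs) = 1/6 / 11/30 = 5/11
P(X=2 | obs) = 1/5 / 11/30 = 6/11
argmax = 2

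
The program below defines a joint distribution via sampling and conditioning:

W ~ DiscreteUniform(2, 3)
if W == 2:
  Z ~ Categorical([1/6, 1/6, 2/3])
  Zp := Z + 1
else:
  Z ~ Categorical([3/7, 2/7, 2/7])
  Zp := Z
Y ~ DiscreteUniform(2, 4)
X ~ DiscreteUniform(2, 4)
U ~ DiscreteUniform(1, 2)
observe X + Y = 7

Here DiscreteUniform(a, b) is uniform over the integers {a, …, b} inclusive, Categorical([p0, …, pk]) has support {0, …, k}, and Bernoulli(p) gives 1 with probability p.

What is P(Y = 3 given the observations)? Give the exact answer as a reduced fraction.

Enumerate traces; 24 have nonzero weight after conditioning:
  (W=2, Z=0, Y=3, X=4, U=1) weight 1/216
  (W=2, Z=0, Y=3, X=4, U=2) weight 1/216
  (W=2, Z=0, Y=4, X=3, U=1) weight 1/216
  (W=2, Z=0, Y=4, X=3, U=2) weight 1/216
  (W=2, Z=1, Y=3, X=4, U=1) weight 1/216
  (W=2, Z=1, Y=3, X=4, U=2) weight 1/216
  (W=2, Z=1, Y=4, X=3, U=1) weight 1/216
  (W=2, Z=1, Y=4, X=3, U=2) weight 1/216
  … 16 more
Group by Y:
  weight(Y=3) = 1/9
  weight(Y=4) = 1/9
Total weight = 1/9 + 1/9 = 2/9
P(Y=3 | obs) = 1/9 / 2/9 = 1/2
P(Y=4 | obs) = 1/9 / 2/9 = 1/2

P(Y = 3 | obs) = 1/2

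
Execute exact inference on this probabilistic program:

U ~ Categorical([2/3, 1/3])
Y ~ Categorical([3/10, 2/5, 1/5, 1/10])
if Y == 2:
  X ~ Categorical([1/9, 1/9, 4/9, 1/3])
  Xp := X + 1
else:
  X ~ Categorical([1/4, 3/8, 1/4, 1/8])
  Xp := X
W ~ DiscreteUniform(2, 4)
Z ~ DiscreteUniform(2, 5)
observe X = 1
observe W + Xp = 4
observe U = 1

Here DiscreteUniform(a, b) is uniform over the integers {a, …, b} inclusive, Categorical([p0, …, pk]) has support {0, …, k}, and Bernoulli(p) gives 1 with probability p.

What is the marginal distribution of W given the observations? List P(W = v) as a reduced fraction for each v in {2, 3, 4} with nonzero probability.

P(W=2) = 2/29, P(W=3) = 27/29

Enumerate traces; 16 have nonzero weight after conditioning:
  (U=1, Y=0, X=1, W=3, Z=2) weight 1/320
  (U=1, Y=0, X=1, W=3, Z=3) weight 1/320
  (U=1, Y=0, X=1, W=3, Z=4) weight 1/320
  (U=1, Y=0, X=1, W=3, Z=5) weight 1/320
  (U=1, Y=1, X=1, W=3, Z=2) weight 1/240
  (U=1, Y=1, X=1, W=3, Z=3) weight 1/240
  (U=1, Y=1, X=1, W=3, Z=4) weight 1/240
  (U=1, Y=1, X=1, W=3, Z=5) weight 1/240
  (U=1, Y=2, X=1, W=2, Z=2) weight 1/1620
  … 7 more
Group by W:
  weight(W=2) = 1/405
  weight(W=3) = 1/30
Total weight = 1/405 + 1/30 = 29/810
P(W=2 | obs) = 1/405 / 29/810 = 2/29
P(W=3 | obs) = 1/30 / 29/810 = 27/29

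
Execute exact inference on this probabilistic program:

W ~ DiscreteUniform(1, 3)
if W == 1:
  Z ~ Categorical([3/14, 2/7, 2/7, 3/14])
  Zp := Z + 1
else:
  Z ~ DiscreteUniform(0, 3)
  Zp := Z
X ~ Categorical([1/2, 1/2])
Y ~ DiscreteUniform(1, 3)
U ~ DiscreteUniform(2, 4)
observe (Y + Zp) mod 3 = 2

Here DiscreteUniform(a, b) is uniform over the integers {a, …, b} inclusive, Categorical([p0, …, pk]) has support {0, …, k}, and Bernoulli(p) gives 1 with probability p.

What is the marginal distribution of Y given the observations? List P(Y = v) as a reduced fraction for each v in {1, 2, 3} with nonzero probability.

P(Y=1) = 13/42, P(Y=2) = 3/7, P(Y=3) = 11/42

Enumerate traces; 72 have nonzero weight after conditioning:
  (W=1, Z=0, X=0, Y=1, U=2) weight 1/252
  (W=1, Z=0, X=0, Y=1, U=3) weight 1/252
  (W=1, Z=0, X=0, Y=1, U=4) weight 1/252
  (W=1, Z=0, X=1, Y=1, U=2) weight 1/252
  (W=1, Z=0, X=1, Y=1, U=3) weight 1/252
  (W=1, Z=0, X=1, Y=1, U=4) weight 1/252
  (W=1, Z=1, X=0, Y=3, U=2) weight 1/189
  (W=1, Z=1, X=0, Y=3, U=3) weight 1/189
  (W=1, Z=2, X=0, Y=2, U=2) weight 1/189
  … 63 more
Group by Y:
  weight(Y=1) = 13/126
  weight(Y=2) = 1/7
  weight(Y=3) = 11/126
Total weight = 13/126 + 1/7 + 11/126 = 1/3
P(Y=1 | obs) = 13/126 / 1/3 = 13/42
P(Y=2 | obs) = 1/7 / 1/3 = 3/7
P(Y=3 | obs) = 11/126 / 1/3 = 11/42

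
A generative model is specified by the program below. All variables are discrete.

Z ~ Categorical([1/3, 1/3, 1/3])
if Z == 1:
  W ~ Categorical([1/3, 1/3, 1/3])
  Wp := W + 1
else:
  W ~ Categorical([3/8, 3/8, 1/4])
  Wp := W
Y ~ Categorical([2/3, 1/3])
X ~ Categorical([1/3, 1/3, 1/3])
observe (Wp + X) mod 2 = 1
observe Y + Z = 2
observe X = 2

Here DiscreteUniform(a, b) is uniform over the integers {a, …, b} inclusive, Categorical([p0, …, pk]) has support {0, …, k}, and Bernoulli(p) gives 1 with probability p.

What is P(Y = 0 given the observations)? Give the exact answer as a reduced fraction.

Enumerate traces; 3 have nonzero weight after conditioning:
  (Z=1, W=0, Y=1, X=2) weight 1/81
  (Z=1, W=2, Y=1, X=2) weight 1/81
  (Z=2, W=1, Y=0, X=2) weight 1/36
Group by Y:
  weight(Y=0) = 1/36
  weight(Y=1) = 2/81
Total weight = 1/36 + 2/81 = 17/324
P(Y=0 | obs) = 1/36 / 17/324 = 9/17
P(Y=1 | obs) = 2/81 / 17/324 = 8/17

P(Y = 0 | obs) = 9/17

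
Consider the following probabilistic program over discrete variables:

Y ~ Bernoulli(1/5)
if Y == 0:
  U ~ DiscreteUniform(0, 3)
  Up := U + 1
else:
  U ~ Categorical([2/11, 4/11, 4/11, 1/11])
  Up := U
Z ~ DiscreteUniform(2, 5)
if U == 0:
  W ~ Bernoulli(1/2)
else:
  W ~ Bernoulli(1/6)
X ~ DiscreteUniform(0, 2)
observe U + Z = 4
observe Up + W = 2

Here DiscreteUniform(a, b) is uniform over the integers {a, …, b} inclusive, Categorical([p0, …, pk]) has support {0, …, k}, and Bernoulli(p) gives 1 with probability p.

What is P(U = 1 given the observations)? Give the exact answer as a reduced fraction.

Enumerate traces; 12 have nonzero weight after conditioning:
  (Y=0, U=0, Z=4, W=1, X=0) weight 1/120
  (Y=0, U=0, Z=4, W=1, X=1) weight 1/120
  (Y=0, U=0, Z=4, W=1, X=2) weight 1/120
  (Y=0, U=1, Z=3, W=0, X=0) weight 1/72
  (Y=0, U=1, Z=3, W=0, X=1) weight 1/72
  (Y=0, U=1, Z=3, W=0, X=2) weight 1/72
  (Y=1, U=1, Z=3, W=1, X=0) weight 1/990
  (Y=1, U=1, Z=3, W=1, X=1) weight 1/990
  (Y=1, U=2, Z=2, W=0, X=0) weight 1/198
  … 3 more
Group by U:
  weight(U=0) = 1/40
  weight(U=1) = 59/1320
  weight(U=2) = 1/66
Total weight = 1/40 + 59/1320 + 1/66 = 14/165
P(U=0 | obs) = 1/40 / 14/165 = 33/112
P(U=1 | obs) = 59/1320 / 14/165 = 59/112
P(U=2 | obs) = 1/66 / 14/165 = 5/28

P(U = 1 | obs) = 59/112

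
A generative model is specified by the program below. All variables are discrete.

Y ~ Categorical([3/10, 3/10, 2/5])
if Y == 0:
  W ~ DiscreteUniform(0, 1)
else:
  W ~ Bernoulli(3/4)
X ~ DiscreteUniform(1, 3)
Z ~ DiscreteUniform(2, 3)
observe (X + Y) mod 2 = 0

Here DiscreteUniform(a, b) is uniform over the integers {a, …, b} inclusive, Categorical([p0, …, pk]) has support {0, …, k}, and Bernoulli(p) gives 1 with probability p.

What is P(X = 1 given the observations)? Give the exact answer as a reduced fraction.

Enumerate traces; 16 have nonzero weight after conditioning:
  (Y=0, W=0, X=2, Z=2) weight 1/40
  (Y=0, W=0, X=2, Z=3) weight 1/40
  (Y=0, W=1, X=2, Z=2) weight 1/40
  (Y=0, W=1, X=2, Z=3) weight 1/40
  (Y=1, W=0, X=1, Z=2) weight 1/80
  (Y=1, W=0, X=1, Z=3) weight 1/80
  (Y=1, W=0, X=3, Z=2) weight 1/80
  (Y=1, W=0, X=3, Z=3) weight 1/80
  … 8 more
Group by X:
  weight(X=1) = 1/10
  weight(X=2) = 7/30
  weight(X=3) = 1/10
Total weight = 1/10 + 7/30 + 1/10 = 13/30
P(X=1 | obs) = 1/10 / 13/30 = 3/13
P(X=2 | obs) = 7/30 / 13/30 = 7/13
P(X=3 | obs) = 1/10 / 13/30 = 3/13

P(X = 1 | obs) = 3/13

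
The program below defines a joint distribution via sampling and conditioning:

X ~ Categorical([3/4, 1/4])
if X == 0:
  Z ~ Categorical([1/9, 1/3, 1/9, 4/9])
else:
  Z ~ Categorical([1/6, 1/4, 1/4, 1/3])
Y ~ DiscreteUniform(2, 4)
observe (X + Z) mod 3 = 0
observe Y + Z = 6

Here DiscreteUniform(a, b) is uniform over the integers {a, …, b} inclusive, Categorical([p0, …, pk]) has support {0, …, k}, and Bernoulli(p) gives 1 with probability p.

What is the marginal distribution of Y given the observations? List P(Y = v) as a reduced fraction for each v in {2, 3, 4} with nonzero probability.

Enumerate traces; 2 have nonzero weight after conditioning:
  (X=0, Z=3, Y=3) weight 1/9
  (X=1, Z=2, Y=4) weight 1/48
Group by Y:
  weight(Y=3) = 1/9
  weight(Y=4) = 1/48
Total weight = 1/9 + 1/48 = 19/144
P(Y=3 | obs) = 1/9 / 19/144 = 16/19
P(Y=4 | obs) = 1/48 / 19/144 = 3/19

P(Y=3) = 16/19, P(Y=4) = 3/19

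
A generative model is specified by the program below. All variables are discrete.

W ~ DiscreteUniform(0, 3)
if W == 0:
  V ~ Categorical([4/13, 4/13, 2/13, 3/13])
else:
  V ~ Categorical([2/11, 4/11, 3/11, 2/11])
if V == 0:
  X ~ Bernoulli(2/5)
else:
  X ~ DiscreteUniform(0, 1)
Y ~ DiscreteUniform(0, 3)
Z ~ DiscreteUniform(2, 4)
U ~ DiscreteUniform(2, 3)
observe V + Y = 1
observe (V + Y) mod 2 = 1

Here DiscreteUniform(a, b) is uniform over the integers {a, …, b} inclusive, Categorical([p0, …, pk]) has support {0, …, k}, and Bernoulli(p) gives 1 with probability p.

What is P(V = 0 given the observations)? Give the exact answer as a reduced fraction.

Enumerate traces; 96 have nonzero weight after conditioning:
  (W=0, V=0, X=0, Y=1, Z=2, U=2) weight 1/520
  (W=0, V=0, X=0, Y=1, Z=2, U=3) weight 1/520
  (W=0, V=0, X=0, Y=1, Z=3, U=2) weight 1/520
  (W=0, V=0, X=0, Y=1, Z=3, U=3) weight 1/520
  (W=0, V=0, X=0, Y=1, Z=4, U=2) weight 1/520
  (W=0, V=0, X=0, Y=1, Z=4, U=3) weight 1/520
  (W=0, V=0, X=1, Y=1, Z=2, U=2) weight 1/780
  (W=0, V=0, X=1, Y=1, Z=2, U=3) weight 1/780
  (W=0, V=1, X=0, Y=0, Z=2, U=2) weight 1/624
  … 87 more
Group by V:
  weight(V=0) = 61/1144
  weight(V=1) = 25/286
Total weight = 61/1144 + 25/286 = 161/1144
P(V=0 | obs) = 61/1144 / 161/1144 = 61/161
P(V=1 | obs) = 25/286 / 161/1144 = 100/161

P(V = 0 | obs) = 61/161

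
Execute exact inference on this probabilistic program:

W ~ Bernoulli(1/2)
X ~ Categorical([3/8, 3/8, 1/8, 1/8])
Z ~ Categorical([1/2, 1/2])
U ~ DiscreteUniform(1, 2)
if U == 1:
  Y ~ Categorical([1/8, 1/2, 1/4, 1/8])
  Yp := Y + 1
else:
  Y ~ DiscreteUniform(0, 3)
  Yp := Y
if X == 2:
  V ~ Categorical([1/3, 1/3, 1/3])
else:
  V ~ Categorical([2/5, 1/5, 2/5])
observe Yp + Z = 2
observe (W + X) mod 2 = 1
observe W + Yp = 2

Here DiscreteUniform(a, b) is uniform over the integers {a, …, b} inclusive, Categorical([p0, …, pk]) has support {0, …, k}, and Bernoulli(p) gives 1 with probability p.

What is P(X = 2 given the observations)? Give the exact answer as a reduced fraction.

Enumerate traces; 24 have nonzero weight after conditioning:
  (W=0, X=1, Z=0, U=1, Y=1, V=0) weight 3/320
  (W=0, X=1, Z=0, U=1, Y=1, V=1) weight 3/640
  (W=0, X=1, Z=0, U=1, Y=1, V=2) weight 3/320
  (W=0, X=1, Z=0, U=2, Y=2, V=0) weight 3/640
  (W=0, X=1, Z=0, U=2, Y=2, V=1) weight 3/1280
  (W=0, X=1, Z=0, U=2, Y=2, V=2) weight 3/640
  (W=0, X=3, Z=0, U=1, Y=1, V=0) weight 1/320
  (W=0, X=3, Z=0, U=1, Y=1, V=1) weight 1/640
  (W=1, X=0, Z=1, U=1, Y=0, V=0) weight 3/1280
  (W=1, X=2, Z=1, U=1, Y=0, V=0) weight 1/1536
  … 14 more
Group by X:
  weight(X=0) = 9/512
  weight(X=1) = 9/256
  weight(X=2) = 3/512
  weight(X=3) = 3/256
Total weight = 9/512 + 9/256 + 3/512 + 3/256 = 9/128
P(X=0 | obs) = 9/512 / 9/128 = 1/4
P(X=1 | obs) = 9/256 / 9/128 = 1/2
P(X=2 | obs) = 3/512 / 9/128 = 1/12
P(X=3 | obs) = 3/256 / 9/128 = 1/6

P(X = 2 | obs) = 1/12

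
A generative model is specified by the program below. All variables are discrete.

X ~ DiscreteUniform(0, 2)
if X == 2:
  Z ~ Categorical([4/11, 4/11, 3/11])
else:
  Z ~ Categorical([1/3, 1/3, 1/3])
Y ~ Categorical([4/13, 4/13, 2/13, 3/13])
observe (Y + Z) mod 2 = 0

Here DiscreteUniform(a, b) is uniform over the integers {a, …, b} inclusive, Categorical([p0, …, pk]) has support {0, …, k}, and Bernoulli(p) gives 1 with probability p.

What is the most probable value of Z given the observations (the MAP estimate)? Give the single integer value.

argmax_v P(Z = v | obs) = 1

Enumerate traces; 18 have nonzero weight after conditioning:
  (X=0, Z=0, Y=0) weight 4/117
  (X=0, Z=0, Y=2) weight 2/117
  (X=0, Z=1, Y=1) weight 4/117
  (X=0, Z=1, Y=3) weight 1/39
  (X=0, Z=2, Y=0) weight 4/117
  (X=0, Z=2, Y=2) weight 2/117
  (X=1, Z=0, Y=0) weight 4/117
  (X=1, Z=0, Y=2) weight 2/117
  … 10 more
Group by Z:
  weight(Z=0) = 68/429
  weight(Z=1) = 238/1287
  weight(Z=2) = 62/429
Total weight = 68/429 + 238/1287 + 62/429 = 628/1287
P(Z=0 | obs) = 68/429 / 628/1287 = 51/157
P(Z=1 | obs) = 238/1287 / 628/1287 = 119/314
P(Z=2 | obs) = 62/429 / 628/1287 = 93/314
argmax = 1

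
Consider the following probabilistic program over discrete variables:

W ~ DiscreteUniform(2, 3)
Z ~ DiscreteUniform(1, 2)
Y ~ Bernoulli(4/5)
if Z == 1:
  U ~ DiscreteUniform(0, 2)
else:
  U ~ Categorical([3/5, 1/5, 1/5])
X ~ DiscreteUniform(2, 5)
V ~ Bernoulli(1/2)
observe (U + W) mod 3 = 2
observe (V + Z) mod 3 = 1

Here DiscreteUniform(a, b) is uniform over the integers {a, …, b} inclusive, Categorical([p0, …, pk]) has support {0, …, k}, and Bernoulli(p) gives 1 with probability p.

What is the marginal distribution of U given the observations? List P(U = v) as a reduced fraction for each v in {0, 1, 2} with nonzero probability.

P(U=0) = 1/2, P(U=2) = 1/2

Enumerate traces; 16 have nonzero weight after conditioning:
  (W=2, Z=1, Y=0, U=0, X=2, V=0) weight 1/480
  (W=2, Z=1, Y=0, U=0, X=3, V=0) weight 1/480
  (W=2, Z=1, Y=0, U=0, X=4, V=0) weight 1/480
  (W=2, Z=1, Y=0, U=0, X=5, V=0) weight 1/480
  (W=2, Z=1, Y=1, U=0, X=2, V=0) weight 1/120
  (W=2, Z=1, Y=1, U=0, X=3, V=0) weight 1/120
  (W=2, Z=1, Y=1, U=0, X=4, V=0) weight 1/120
  (W=2, Z=1, Y=1, U=0, X=5, V=0) weight 1/120
  (W=3, Z=1, Y=0, U=2, X=2, V=0) weight 1/480
  … 7 more
Group by U:
  weight(U=0) = 1/24
  weight(U=2) = 1/24
Total weight = 1/24 + 1/24 = 1/12
P(U=0 | obs) = 1/24 / 1/12 = 1/2
P(U=2 | obs) = 1/24 / 1/12 = 1/2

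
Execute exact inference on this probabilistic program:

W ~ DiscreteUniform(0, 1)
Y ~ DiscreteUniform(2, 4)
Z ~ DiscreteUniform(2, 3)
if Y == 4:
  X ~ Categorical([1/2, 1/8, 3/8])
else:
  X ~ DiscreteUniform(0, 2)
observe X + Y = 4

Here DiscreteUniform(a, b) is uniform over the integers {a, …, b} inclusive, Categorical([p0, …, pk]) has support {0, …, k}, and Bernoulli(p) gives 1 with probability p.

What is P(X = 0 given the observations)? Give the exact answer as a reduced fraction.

P(X = 0 | obs) = 3/7

Enumerate traces; 12 have nonzero weight after conditioning:
  (W=0, Y=2, Z=2, X=2) weight 1/36
  (W=0, Y=2, Z=3, X=2) weight 1/36
  (W=0, Y=3, Z=2, X=1) weight 1/36
  (W=0, Y=3, Z=3, X=1) weight 1/36
  (W=0, Y=4, Z=2, X=0) weight 1/24
  (W=0, Y=4, Z=3, X=0) weight 1/24
  (W=1, Y=2, Z=2, X=2) weight 1/36
  (W=1, Y=2, Z=3, X=2) weight 1/36
  … 4 more
Group by X:
  weight(X=0) = 1/6
  weight(X=1) = 1/9
  weight(X=2) = 1/9
Total weight = 1/6 + 1/9 + 1/9 = 7/18
P(X=0 | obs) = 1/6 / 7/18 = 3/7
P(X=1 | obs) = 1/9 / 7/18 = 2/7
P(X=2 | obs) = 1/9 / 7/18 = 2/7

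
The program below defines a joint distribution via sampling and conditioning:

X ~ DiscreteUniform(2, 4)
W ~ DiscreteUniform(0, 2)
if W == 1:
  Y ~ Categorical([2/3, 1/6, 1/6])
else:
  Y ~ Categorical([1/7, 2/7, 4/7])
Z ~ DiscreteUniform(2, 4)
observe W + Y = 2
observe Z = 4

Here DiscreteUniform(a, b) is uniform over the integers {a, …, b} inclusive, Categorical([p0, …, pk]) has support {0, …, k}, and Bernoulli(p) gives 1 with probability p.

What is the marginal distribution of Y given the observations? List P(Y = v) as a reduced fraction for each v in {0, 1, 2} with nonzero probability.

Enumerate traces; 9 have nonzero weight after conditioning:
  (X=2, W=0, Y=2, Z=4) weight 4/189
  (X=2, W=1, Y=1, Z=4) weight 1/162
  (X=2, W=2, Y=0, Z=4) weight 1/189
  (X=3, W=0, Y=2, Z=4) weight 4/189
  (X=3, W=1, Y=1, Z=4) weight 1/162
  (X=3, W=2, Y=0, Z=4) weight 1/189
  (X=4, W=0, Y=2, Z=4) weight 4/189
  (X=4, W=1, Y=1, Z=4) weight 1/162
  … 1 more
Group by Y:
  weight(Y=0) = 1/63
  weight(Y=1) = 1/54
  weight(Y=2) = 4/63
Total weight = 1/63 + 1/54 + 4/63 = 37/378
P(Y=0 | obs) = 1/63 / 37/378 = 6/37
P(Y=1 | obs) = 1/54 / 37/378 = 7/37
P(Y=2 | obs) = 4/63 / 37/378 = 24/37

P(Y=0) = 6/37, P(Y=1) = 7/37, P(Y=2) = 24/37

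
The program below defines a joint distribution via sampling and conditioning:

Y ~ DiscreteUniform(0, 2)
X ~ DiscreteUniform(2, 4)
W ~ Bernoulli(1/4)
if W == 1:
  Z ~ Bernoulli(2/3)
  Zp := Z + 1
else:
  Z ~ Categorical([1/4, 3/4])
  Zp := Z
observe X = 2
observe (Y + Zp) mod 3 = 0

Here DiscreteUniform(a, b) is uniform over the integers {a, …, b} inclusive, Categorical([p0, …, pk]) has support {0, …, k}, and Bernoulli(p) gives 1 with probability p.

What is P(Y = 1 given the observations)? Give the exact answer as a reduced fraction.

Enumerate traces; 4 have nonzero weight after conditioning:
  (Y=0, X=2, W=0, Z=0) weight 1/48
  (Y=1, X=2, W=1, Z=1) weight 1/54
  (Y=2, X=2, W=0, Z=1) weight 1/16
  (Y=2, X=2, W=1, Z=0) weight 1/108
Group by Y:
  weight(Y=0) = 1/48
  weight(Y=1) = 1/54
  weight(Y=2) = 31/432
Total weight = 1/48 + 1/54 + 31/432 = 1/9
P(Y=0 | obs) = 1/48 / 1/9 = 3/16
P(Y=1 | obs) = 1/54 / 1/9 = 1/6
P(Y=2 | obs) = 31/432 / 1/9 = 31/48

P(Y = 1 | obs) = 1/6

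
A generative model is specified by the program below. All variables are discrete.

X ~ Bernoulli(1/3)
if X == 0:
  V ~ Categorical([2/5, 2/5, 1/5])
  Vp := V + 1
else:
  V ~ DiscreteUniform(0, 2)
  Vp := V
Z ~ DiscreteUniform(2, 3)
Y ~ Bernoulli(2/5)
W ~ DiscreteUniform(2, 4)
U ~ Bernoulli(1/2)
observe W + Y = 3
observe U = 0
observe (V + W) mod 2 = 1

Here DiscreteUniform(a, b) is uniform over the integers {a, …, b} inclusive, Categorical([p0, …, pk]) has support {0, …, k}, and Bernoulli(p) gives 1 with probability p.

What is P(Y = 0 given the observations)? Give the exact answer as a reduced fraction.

P(Y = 0 | obs) = 42/59

Enumerate traces; 12 have nonzero weight after conditioning:
  (X=0, V=0, Z=2, Y=0, W=3, U=0) weight 1/75
  (X=0, V=0, Z=3, Y=0, W=3, U=0) weight 1/75
  (X=0, V=1, Z=2, Y=1, W=2, U=0) weight 2/225
  (X=0, V=1, Z=3, Y=1, W=2, U=0) weight 2/225
  (X=0, V=2, Z=2, Y=0, W=3, U=0) weight 1/150
  (X=0, V=2, Z=3, Y=0, W=3, U=0) weight 1/150
  (X=1, V=0, Z=2, Y=0, W=3, U=0) weight 1/180
  (X=1, V=0, Z=3, Y=0, W=3, U=0) weight 1/180
  … 4 more
Group by Y:
  weight(Y=0) = 14/225
  weight(Y=1) = 17/675
Total weight = 14/225 + 17/675 = 59/675
P(Y=0 | obs) = 14/225 / 59/675 = 42/59
P(Y=1 | obs) = 17/675 / 59/675 = 17/59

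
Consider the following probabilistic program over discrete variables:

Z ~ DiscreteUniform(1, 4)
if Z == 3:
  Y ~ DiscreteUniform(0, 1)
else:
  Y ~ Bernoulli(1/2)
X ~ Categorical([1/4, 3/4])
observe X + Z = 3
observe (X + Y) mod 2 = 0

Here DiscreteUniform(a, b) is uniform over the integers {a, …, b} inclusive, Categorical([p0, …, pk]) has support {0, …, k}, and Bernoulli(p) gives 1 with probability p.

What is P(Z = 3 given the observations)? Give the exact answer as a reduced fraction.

Enumerate traces; 2 have nonzero weight after conditioning:
  (Z=2, Y=1, X=1) weight 3/32
  (Z=3, Y=0, X=0) weight 1/32
Group by Z:
  weight(Z=2) = 3/32
  weight(Z=3) = 1/32
Total weight = 3/32 + 1/32 = 1/8
P(Z=2 | obs) = 3/32 / 1/8 = 3/4
P(Z=3 | obs) = 1/32 / 1/8 = 1/4

P(Z = 3 | obs) = 1/4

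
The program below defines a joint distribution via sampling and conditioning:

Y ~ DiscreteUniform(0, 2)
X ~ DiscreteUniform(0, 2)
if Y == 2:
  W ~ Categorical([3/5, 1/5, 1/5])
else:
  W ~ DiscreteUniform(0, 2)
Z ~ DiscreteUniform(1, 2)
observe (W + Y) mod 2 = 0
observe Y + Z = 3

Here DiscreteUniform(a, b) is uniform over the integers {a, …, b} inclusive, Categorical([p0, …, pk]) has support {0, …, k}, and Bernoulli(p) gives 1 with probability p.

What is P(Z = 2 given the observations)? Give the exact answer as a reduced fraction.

Enumerate traces; 9 have nonzero weight after conditioning:
  (Y=1, X=0, W=1, Z=2) weight 1/54
  (Y=1, X=1, W=1, Z=2) weight 1/54
  (Y=1, X=2, W=1, Z=2) weight 1/54
  (Y=2, X=0, W=0, Z=1) weight 1/30
  (Y=2, X=0, W=2, Z=1) weight 1/90
  (Y=2, X=1, W=0, Z=1) weight 1/30
  (Y=2, X=1, W=2, Z=1) weight 1/90
  (Y=2, X=2, W=0, Z=1) weight 1/30
  … 1 more
Group by Z:
  weight(Z=1) = 2/15
  weight(Z=2) = 1/18
Total weight = 2/15 + 1/18 = 17/90
P(Z=1 | obs) = 2/15 / 17/90 = 12/17
P(Z=2 | obs) = 1/18 / 17/90 = 5/17

P(Z = 2 | obs) = 5/17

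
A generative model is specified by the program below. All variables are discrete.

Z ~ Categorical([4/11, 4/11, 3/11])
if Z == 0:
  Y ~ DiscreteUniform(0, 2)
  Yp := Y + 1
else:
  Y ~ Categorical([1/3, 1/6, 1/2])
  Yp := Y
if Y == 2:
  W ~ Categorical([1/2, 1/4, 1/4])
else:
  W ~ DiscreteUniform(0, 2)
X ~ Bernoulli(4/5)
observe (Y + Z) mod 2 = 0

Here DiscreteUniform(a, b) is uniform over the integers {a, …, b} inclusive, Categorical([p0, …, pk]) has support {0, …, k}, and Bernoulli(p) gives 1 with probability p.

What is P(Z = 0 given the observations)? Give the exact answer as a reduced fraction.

Enumerate traces; 30 have nonzero weight after conditioning:
  (Z=0, Y=0, W=0, X=0) weight 4/495
  (Z=0, Y=0, W=0, X=1) weight 16/495
  (Z=0, Y=0, W=1, X=0) weight 4/495
  (Z=0, Y=0, W=1, X=1) weight 16/495
  (Z=0, Y=0, W=2, X=0) weight 4/495
  (Z=0, Y=0, W=2, X=1) weight 16/495
  (Z=0, Y=2, W=0, X=0) weight 2/165
  (Z=0, Y=2, W=0, X=1) weight 8/165
  (Z=1, Y=1, W=0, X=0) weight 2/495
  (Z=2, Y=0, W=0, X=0) weight 1/165
  … 20 more
Group by Z:
  weight(Z=0) = 8/33
  weight(Z=1) = 2/33
  weight(Z=2) = 5/22
Total weight = 8/33 + 2/33 + 5/22 = 35/66
P(Z=0 | obs) = 8/33 / 35/66 = 16/35
P(Z=1 | obs) = 2/33 / 35/66 = 4/35
P(Z=2 | obs) = 5/22 / 35/66 = 3/7

P(Z = 0 | obs) = 16/35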